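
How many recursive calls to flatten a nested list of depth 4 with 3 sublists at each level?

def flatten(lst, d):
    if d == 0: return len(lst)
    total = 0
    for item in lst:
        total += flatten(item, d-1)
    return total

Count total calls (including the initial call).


At depth 0 (root): 1 call
At depth 1: each of 1 parents calls flatten on 3 children = 3 calls
At depth 2: each of 3 parents calls flatten on 3 children = 9 calls
At depth 3: each of 9 parents calls flatten on 3 children = 27 calls
At depth 4: each of 27 parents calls flatten on 3 children = 81 calls
Total: 1 + 3 + 9 + 27 + 81 = 121

121


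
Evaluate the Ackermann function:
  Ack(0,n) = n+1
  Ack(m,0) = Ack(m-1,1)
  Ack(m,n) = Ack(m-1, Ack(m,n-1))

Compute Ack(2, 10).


Ack(2, 10) = Ack(1, Ack(2, 9))
  Ack(2, 9) = Ack(1, Ack(2, 8))
    Ack(2, 8) = Ack(1, Ack(2, 7))
      Ack(2, 7) = Ack(1, Ack(2, 6))
        Ack(2, 6) = Ack(1, Ack(2, 5))
          Ack(2, 5) = Ack(1, Ack(2, 4))
          Ack(2, 4) = Ack(1, Ack(2, 3))
          Ack(2, 3) = Ack(1, Ack(2, 2))
          Ack(2, 2) = Ack(1, Ack(2, 1))
          Ack(2, 1) = Ack(1, Ack(2, 0))
          Ack(2, 0) = Ack(1, 1)
          Ack(1, 1) = Ack(0, Ack(1, 0))
          Ack(1, 0) = Ack(0, 1)
          Ack(0, 1) = 2
            = Ack(0, 2)
          Ack(0, 2) = 3
            = Ack(1, 3)
          Ack(1, 3) = Ack(0, Ack(1, 2))
          Ack(1, 2) = Ack(0, Ack(1, 1))
          Ack(1, 1) = Ack(0, Ack(1, 0))
          Ack(1, 0) = Ack(0, 1)
          Ack(0, 1) = 2
            = Ack(0, 2)
          Ack(0, 2) = 3
            = Ack(0, 3)
... (trace truncated)
Result: Ack(2, 10) = 23

23


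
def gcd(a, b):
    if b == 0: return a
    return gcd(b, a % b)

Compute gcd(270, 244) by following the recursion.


gcd(270, 244) = gcd(244, 26)
gcd(244, 26) = gcd(26, 10)
gcd(26, 10) = gcd(10, 6)
gcd(10, 6) = gcd(6, 4)
gcd(6, 4) = gcd(4, 2)
gcd(4, 2) = gcd(2, 0)
gcd(2, 0) = 2  (base case)

2


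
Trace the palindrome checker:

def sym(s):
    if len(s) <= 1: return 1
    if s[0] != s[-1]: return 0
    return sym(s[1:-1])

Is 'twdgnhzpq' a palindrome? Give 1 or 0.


sym('twdgnhzpq'): s[0]='t' != s[-1]='q' -> return 0
Result: 0 (not a palindrome)

0


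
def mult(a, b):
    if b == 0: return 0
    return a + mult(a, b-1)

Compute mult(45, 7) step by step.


mult(45, 7) = 45 + mult(45, 6)
mult(45, 6) = 45 + mult(45, 5)
mult(45, 5) = 45 + mult(45, 4)
mult(45, 4) = 45 + mult(45, 3)
mult(45, 3) = 45 + mult(45, 2)
mult(45, 2) = 45 + mult(45, 1)
mult(45, 1) = 45 + mult(45, 0)
mult(45, 0) = 0  (base case)
Total: 45 + 45 + 45 + 45 + 45 + 45 + 45 + 0 = 315

315


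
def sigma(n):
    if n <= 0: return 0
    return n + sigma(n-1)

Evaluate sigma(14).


sigma(14)
= 14 + 13 + 12 + 11 + 10 + 9 + 8 + 7 + 6 + 5 + 4 + 3 + 2 + 1 + sigma(0)
= 14 + 13 + 12 + 11 + 10 + 9 + 8 + 7 + 6 + 5 + 4 + 3 + 2 + 1 + 0
= 105

105


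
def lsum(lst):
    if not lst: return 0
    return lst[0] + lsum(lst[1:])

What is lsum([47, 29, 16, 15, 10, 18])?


lsum([47, 29, 16, 15, 10, 18]) = 47 + lsum([29, 16, 15, 10, 18])
lsum([29, 16, 15, 10, 18]) = 29 + lsum([16, 15, 10, 18])
lsum([16, 15, 10, 18]) = 16 + lsum([15, 10, 18])
lsum([15, 10, 18]) = 15 + lsum([10, 18])
lsum([10, 18]) = 10 + lsum([18])
lsum([18]) = 18 + lsum([])
lsum([]) = 0  (base case)
Total: 47 + 29 + 16 + 15 + 10 + 18 + 0 = 135

135


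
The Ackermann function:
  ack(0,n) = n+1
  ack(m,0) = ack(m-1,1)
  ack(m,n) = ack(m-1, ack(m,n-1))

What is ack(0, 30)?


ack(0, 30) = 31
Result: ack(0, 30) = 31

31


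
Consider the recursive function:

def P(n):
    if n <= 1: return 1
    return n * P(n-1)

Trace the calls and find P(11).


P(11)
= 11 * P(10)
= 11 * 10 * P(9)
= 11 * 10 * 9 * P(8)
= 11 * 10 * 9 * 8 * P(7)
= 11 * 10 * 9 * 8 * 7 * P(6)
= 11 * 10 * 9 * 8 * 7 * 6 * P(5)
= 11 * 10 * 9 * 8 * 7 * 6 * 5 * P(4)
= 11 * 10 * 9 * 8 * 7 * 6 * 5 * 4 * P(3)
= 11 * 10 * 9 * 8 * 7 * 6 * 5 * 4 * 3 * P(2)
= 11 * 10 * 9 * 8 * 7 * 6 * 5 * 4 * 3 * 2 * P(1)
= 11 * 10 * 9 * 8 * 7 * 6 * 5 * 4 * 3 * 2 * 1
= 39916800

39916800


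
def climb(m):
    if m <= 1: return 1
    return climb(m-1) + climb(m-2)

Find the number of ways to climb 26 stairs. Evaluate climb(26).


Building up from base cases:
climb(0) = 1
climb(1) = 1
climb(2) = climb(1) + climb(0) = 1 + 1 = 2
climb(3) = climb(2) + climb(1) = 2 + 1 = 3
climb(4) = climb(3) + climb(2) = 3 + 2 = 5
climb(5) = climb(4) + climb(3) = 5 + 3 = 8
climb(6) = climb(5) + climb(4) = 8 + 5 = 13
climb(7) = climb(6) + climb(5) = 13 + 8 = 21
climb(8) = climb(7) + climb(6) = 21 + 13 = 34
climb(9) = climb(8) + climb(7) = 34 + 21 = 55
climb(10) = climb(9) + climb(8) = 55 + 34 = 89
climb(11) = climb(10) + climb(9) = 89 + 55 = 144
climb(12) = climb(11) + climb(10) = 144 + 89 = 233
climb(13) = climb(12) + climb(11) = 233 + 144 = 377
climb(14) = climb(13) + climb(12) = 377 + 233 = 610
climb(15) = climb(14) + climb(13) = 610 + 377 = 987
climb(16) = climb(15) + climb(14) = 987 + 610 = 1597
climb(17) = climb(16) + climb(15) = 1597 + 987 = 2584
climb(18) = climb(17) + climb(16) = 2584 + 1597 = 4181
climb(19) = climb(18) + climb(17) = 4181 + 2584 = 6765
climb(20) = climb(19) + climb(18) = 6765 + 4181 = 10946
climb(21) = climb(20) + climb(19) = 10946 + 6765 = 17711
climb(22) = climb(21) + climb(20) = 17711 + 10946 = 28657
climb(23) = climb(22) + climb(21) = 28657 + 17711 = 46368
climb(24) = climb(23) + climb(22) = 46368 + 28657 = 75025
climb(25) = climb(24) + climb(23) = 75025 + 46368 = 121393
climb(26) = climb(25) + climb(24) = 121393 + 75025 = 196418

196418


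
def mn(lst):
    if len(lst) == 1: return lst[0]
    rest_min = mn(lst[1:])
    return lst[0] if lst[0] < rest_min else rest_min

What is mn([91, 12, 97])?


mn([91, 12, 97]): compare 91 with mn([12, 97])
mn([12, 97]): compare 12 with mn([97])
mn([97]) = 97  (base case)
Compare 12 with 97 -> 12
Compare 91 with 12 -> 12

12


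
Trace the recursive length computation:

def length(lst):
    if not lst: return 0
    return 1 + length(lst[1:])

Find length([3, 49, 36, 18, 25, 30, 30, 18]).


length([3, 49, 36, 18, 25, 30, 30, 18]) = 1 + length([49, 36, 18, 25, 30, 30, 18])
length([49, 36, 18, 25, 30, 30, 18]) = 1 + length([36, 18, 25, 30, 30, 18])
length([36, 18, 25, 30, 30, 18]) = 1 + length([18, 25, 30, 30, 18])
length([18, 25, 30, 30, 18]) = 1 + length([25, 30, 30, 18])
length([25, 30, 30, 18]) = 1 + length([30, 30, 18])
length([30, 30, 18]) = 1 + length([30, 18])
length([30, 18]) = 1 + length([18])
length([18]) = 1 + length([])
length([]) = 0  (base case)
Unwinding: 1 + 1 + 1 + 1 + 1 + 1 + 1 + 1 + 0 = 8

8


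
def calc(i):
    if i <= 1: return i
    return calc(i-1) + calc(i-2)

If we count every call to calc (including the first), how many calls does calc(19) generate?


Let C(n) = total calls for calc(n)
C(0) = 1, C(1) = 1
C(2) = 1 + C(1) + C(0) = 1 + 1 + 1 = 3
C(3) = 1 + C(2) + C(1) = 1 + 3 + 1 = 5
C(4) = 1 + C(3) + C(2) = 1 + 5 + 3 = 9
C(5) = 1 + C(4) + C(3) = 1 + 9 + 5 = 15
C(6) = 1 + C(5) + C(4) = 1 + 15 + 9 = 25
C(7) = 1 + C(6) + C(5) = 1 + 25 + 15 = 41
C(8) = 1 + C(7) + C(6) = 1 + 41 + 25 = 67
C(9) = 1 + C(8) + C(7) = 1 + 67 + 41 = 109
C(10) = 1 + C(9) + C(8) = 1 + 109 + 67 = 177
C(11) = 1 + C(10) + C(9) = 1 + 177 + 109 = 287
C(12) = 1 + C(11) + C(10) = 1 + 287 + 177 = 465
C(13) = 1 + C(12) + C(11) = 1 + 465 + 287 = 753
C(14) = 1 + C(13) + C(12) = 1 + 753 + 465 = 1219
C(15) = 1 + C(14) + C(13) = 1 + 1219 + 753 = 1973
C(16) = 1 + C(15) + C(14) = 1 + 1973 + 1219 = 3193
C(17) = 1 + C(16) + C(15) = 1 + 3193 + 1973 = 5167
C(18) = 1 + C(17) + C(16) = 1 + 5167 + 3193 = 8361
C(19) = 1 + C(18) + C(17) = 1 + 8361 + 5167 = 13529

13529


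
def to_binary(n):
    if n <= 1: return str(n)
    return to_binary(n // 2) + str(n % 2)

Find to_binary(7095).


to_binary(7095) = to_binary(3547) + '1'
to_binary(3547) = to_binary(1773) + '1'
to_binary(1773) = to_binary(886) + '1'
to_binary(886) = to_binary(443) + '0'
to_binary(443) = to_binary(221) + '1'
to_binary(221) = to_binary(110) + '1'
to_binary(110) = to_binary(55) + '0'
to_binary(55) = to_binary(27) + '1'
to_binary(27) = to_binary(13) + '1'
to_binary(13) = to_binary(6) + '1'
to_binary(6) = to_binary(3) + '0'
to_binary(3) = to_binary(1) + '1'
to_binary(1) = '1'  (base case)
Concatenating: '1' + '1' + '0' + '1' + '1' + '1' + '0' + '1' + '1' + '0' + '1' + '1' + '1' = '1101110110111'

1101110110111


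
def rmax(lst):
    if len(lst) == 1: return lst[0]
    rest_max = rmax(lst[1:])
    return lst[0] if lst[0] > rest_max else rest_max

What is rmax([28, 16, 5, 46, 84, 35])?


rmax([28, 16, 5, 46, 84, 35]): compare 28 with rmax([16, 5, 46, 84, 35])
rmax([16, 5, 46, 84, 35]): compare 16 with rmax([5, 46, 84, 35])
rmax([5, 46, 84, 35]): compare 5 with rmax([46, 84, 35])
rmax([46, 84, 35]): compare 46 with rmax([84, 35])
rmax([84, 35]): compare 84 with rmax([35])
rmax([35]) = 35  (base case)
Compare 84 with 35 -> 84
Compare 46 with 84 -> 84
Compare 5 with 84 -> 84
Compare 16 with 84 -> 84
Compare 28 with 84 -> 84

84


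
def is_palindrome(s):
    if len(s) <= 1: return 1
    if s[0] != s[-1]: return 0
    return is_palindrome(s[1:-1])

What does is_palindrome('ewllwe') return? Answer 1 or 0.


is_palindrome('ewllwe'): s[0]='e' == s[-1]='e' -> check is_palindrome('wllw')
is_palindrome('wllw'): s[0]='w' == s[-1]='w' -> check is_palindrome('ll')
is_palindrome('ll'): s[0]='l' == s[-1]='l' -> check is_palindrome('')
is_palindrome(''): len <= 1 -> return 1  (base case)
Result: 1 (palindrome)

1


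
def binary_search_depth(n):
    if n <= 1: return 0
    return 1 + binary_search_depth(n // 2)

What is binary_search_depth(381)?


381 / 2 = 190
190 / 2 = 95
95 / 2 = 47
47 / 2 = 23
23 / 2 = 11
11 / 2 = 5
5 / 2 = 2
2 / 2 = 1
Reached 1 after 8 halvings

8


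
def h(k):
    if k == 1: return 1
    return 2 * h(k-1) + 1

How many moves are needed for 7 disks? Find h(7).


h(7) = 2 * h(6) + 1
h(6) = 2 * h(5) + 1
h(5) = 2 * h(4) + 1
h(4) = 2 * h(3) + 1
h(3) = 2 * h(2) + 1
h(2) = 2 * h(1) + 1
h(1) = 1  (base case)
h(2) = 2 * 1 + 1 = 3
h(3) = 2 * 3 + 1 = 7
h(4) = 2 * 7 + 1 = 15
h(5) = 2 * 15 + 1 = 31
h(6) = 2 * 31 + 1 = 63
h(7) = 2 * 63 + 1 = 127

127


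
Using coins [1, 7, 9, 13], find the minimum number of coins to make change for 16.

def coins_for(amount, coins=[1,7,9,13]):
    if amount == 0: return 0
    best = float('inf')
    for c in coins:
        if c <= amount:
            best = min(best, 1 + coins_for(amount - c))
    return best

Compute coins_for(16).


Building up with DP:
coins_for(0) = 0
coins_for(1) = min(1+coins_for(0)=1+0=1) = 1
coins_for(2) = min(1+coins_for(1)=1+1=2) = 2
coins_for(3) = min(1+coins_for(2)=1+2=3) = 3
coins_for(4) = min(1+coins_for(3)=1+3=4) = 4
coins_for(5) = min(1+coins_for(4)=1+4=5) = 5
coins_for(6) = min(1+coins_for(5)=1+5=6) = 6
coins_for(7) = min(1+coins_for(6)=1+6=7, 1+coins_for(0)=1+0=1) = 1
coins_for(8) = min(1+coins_for(7)=1+1=2, 1+coins_for(1)=1+1=2) = 2
coins_for(9) = min(1+coins_for(8)=1+2=3, 1+coins_for(2)=1+2=3, 1+coins_for(0)=1+0=1) = 1
coins_for(10) = min(1+coins_for(9)=1+1=2, 1+coins_for(3)=1+3=4, 1+coins_for(1)=1+1=2) = 2
coins_for(11) = min(1+coins_for(10)=1+2=3, 1+coins_for(4)=1+4=5, 1+coins_for(2)=1+2=3) = 3
coins_for(12) = min(1+coins_for(11)=1+3=4, 1+coins_for(5)=1+5=6, 1+coins_for(3)=1+3=4) = 4
coins_for(13) = min(1+coins_for(12)=1+4=5, 1+coins_for(6)=1+6=7, 1+coins_for(4)=1+4=5, 1+coins_for(0)=1+0=1) = 1
coins_for(14) = min(1+coins_for(13)=1+1=2, 1+coins_for(7)=1+1=2, 1+coins_for(5)=1+5=6, 1+coins_for(1)=1+1=2) = 2
coins_for(15) = min(1+coins_for(14)=1+2=3, 1+coins_for(8)=1+2=3, 1+coins_for(6)=1+6=7, 1+coins_for(2)=1+2=3) = 3
coins_for(16) = min(1+coins_for(15)=1+3=4, 1+coins_for(9)=1+1=2, 1+coins_for(7)=1+1=2, 1+coins_for(3)=1+3=4) = 2

2


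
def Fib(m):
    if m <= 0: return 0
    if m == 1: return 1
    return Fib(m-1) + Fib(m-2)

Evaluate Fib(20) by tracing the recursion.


Computing Fib(20) bottom-up:
Fib(0) = 0
Fib(1) = 1
Fib(2) = Fib(1) + Fib(0) = 1 + 0 = 1
Fib(3) = Fib(2) + Fib(1) = 1 + 1 = 2
Fib(4) = Fib(3) + Fib(2) = 2 + 1 = 3
Fib(5) = Fib(4) + Fib(3) = 3 + 2 = 5
Fib(6) = Fib(5) + Fib(4) = 5 + 3 = 8
Fib(7) = Fib(6) + Fib(5) = 8 + 5 = 13
Fib(8) = Fib(7) + Fib(6) = 13 + 8 = 21
Fib(9) = Fib(8) + Fib(7) = 21 + 13 = 34
Fib(10) = Fib(9) + Fib(8) = 34 + 21 = 55
Fib(11) = Fib(10) + Fib(9) = 55 + 34 = 89
Fib(12) = Fib(11) + Fib(10) = 89 + 55 = 144
Fib(13) = Fib(12) + Fib(11) = 144 + 89 = 233
Fib(14) = Fib(13) + Fib(12) = 233 + 144 = 377
Fib(15) = Fib(14) + Fib(13) = 377 + 233 = 610
Fib(16) = Fib(15) + Fib(14) = 610 + 377 = 987
Fib(17) = Fib(16) + Fib(15) = 987 + 610 = 1597
Fib(18) = Fib(17) + Fib(16) = 1597 + 987 = 2584
Fib(19) = Fib(18) + Fib(17) = 2584 + 1597 = 4181
Fib(20) = Fib(19) + Fib(18) = 4181 + 2584 = 6765

6765


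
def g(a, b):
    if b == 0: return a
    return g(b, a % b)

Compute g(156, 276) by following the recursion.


g(156, 276) = g(276, 156)
g(276, 156) = g(156, 120)
g(156, 120) = g(120, 36)
g(120, 36) = g(36, 12)
g(36, 12) = g(12, 0)
g(12, 0) = 12  (base case)

12


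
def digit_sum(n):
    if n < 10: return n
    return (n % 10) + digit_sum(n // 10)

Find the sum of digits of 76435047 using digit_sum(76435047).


digit_sum(76435047) = 7 + digit_sum(7643504)
digit_sum(7643504) = 4 + digit_sum(764350)
digit_sum(764350) = 0 + digit_sum(76435)
digit_sum(76435) = 5 + digit_sum(7643)
digit_sum(7643) = 3 + digit_sum(764)
digit_sum(764) = 4 + digit_sum(76)
digit_sum(76) = 6 + digit_sum(7)
digit_sum(7) = 7  (base case)
Total: 7 + 4 + 0 + 5 + 3 + 4 + 6 + 7 = 36

36


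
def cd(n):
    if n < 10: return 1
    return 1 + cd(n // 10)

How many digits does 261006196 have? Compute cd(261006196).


cd(261006196) = 1 + cd(26100619)
cd(26100619) = 1 + cd(2610061)
cd(2610061) = 1 + cd(261006)
cd(261006) = 1 + cd(26100)
cd(26100) = 1 + cd(2610)
cd(2610) = 1 + cd(261)
cd(261) = 1 + cd(26)
cd(26) = 1 + cd(2)
cd(2) = 1  (base case: 2 < 10)
Unwinding: 1 + 1 + 1 + 1 + 1 + 1 + 1 + 1 + 1 = 9

9


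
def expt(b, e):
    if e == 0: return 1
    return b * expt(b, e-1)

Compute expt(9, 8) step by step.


expt(9, 8)
= 9 * expt(9, 7)
= 9 * 9 * expt(9, 6)
= 9 * 9 * 9 * expt(9, 5)
= 9 * 9 * 9 * 9 * expt(9, 4)
= 9 * 9 * 9 * 9 * 9 * expt(9, 3)
= 9 * 9 * 9 * 9 * 9 * 9 * expt(9, 2)
= 9 * 9 * 9 * 9 * 9 * 9 * 9 * expt(9, 1)
= 9 * 9 * 9 * 9 * 9 * 9 * 9 * 9 * expt(9, 0)
= 9 * 9 * 9 * 9 * 9 * 9 * 9 * 9 * 1
= 43046721

43046721


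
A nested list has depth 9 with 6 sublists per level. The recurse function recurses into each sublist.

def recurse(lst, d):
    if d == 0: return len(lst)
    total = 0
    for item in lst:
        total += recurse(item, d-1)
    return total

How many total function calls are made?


At depth 0 (root): 1 call
At depth 1: each of 1 parents calls recurse on 6 children = 6 calls
At depth 2: each of 6 parents calls recurse on 6 children = 36 calls
At depth 3: each of 36 parents calls recurse on 6 children = 216 calls
At depth 4: each of 216 parents calls recurse on 6 children = 1296 calls
At depth 5: each of 1296 parents calls recurse on 6 children = 7776 calls
At depth 6: each of 7776 parents calls recurse on 6 children = 46656 calls
At depth 7: each of 46656 parents calls recurse on 6 children = 279936 calls
At depth 8: each of 279936 parents calls recurse on 6 children = 1679616 calls
At depth 9: each of 1679616 parents calls recurse on 6 children = 10077696 calls
Total: 1 + 6 + 36 + 216 + 1296 + 7776 + 46656 + 279936 + 1679616 + 10077696 = 12093235

12093235


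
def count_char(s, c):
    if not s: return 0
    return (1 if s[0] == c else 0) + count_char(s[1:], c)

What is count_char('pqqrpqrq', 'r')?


s[0]='p' != 'r' -> 0
s[0]='q' != 'r' -> 0
s[0]='q' != 'r' -> 0
s[0]='r' == 'r' -> 1
s[0]='p' != 'r' -> 0
s[0]='q' != 'r' -> 0
s[0]='r' == 'r' -> 1
s[0]='q' != 'r' -> 0
Sum: 0 + 0 + 0 + 1 + 0 + 0 + 1 + 0 = 2

2


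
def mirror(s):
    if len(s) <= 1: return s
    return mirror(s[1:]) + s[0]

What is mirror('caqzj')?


mirror('caqzj') = mirror('aqzj') + 'c'
mirror('aqzj') = mirror('qzj') + 'a'
mirror('qzj') = mirror('zj') + 'q'
mirror('zj') = mirror('j') + 'z'
mirror('j') = 'j'  (base case)
Concatenating: 'j' + 'z' + 'q' + 'a' + 'c' = 'jzqac'

jzqac


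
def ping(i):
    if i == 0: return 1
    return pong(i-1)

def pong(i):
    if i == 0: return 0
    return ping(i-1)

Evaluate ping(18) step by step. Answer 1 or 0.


ping(18) = pong(17)
pong(17) = ping(16)
ping(16) = pong(15)
pong(15) = ping(14)
ping(14) = pong(13)
pong(13) = ping(12)
ping(12) = pong(11)
pong(11) = ping(10)
ping(10) = pong(9)
pong(9) = ping(8)
ping(8) = pong(7)
pong(7) = ping(6)
ping(6) = pong(5)
pong(5) = ping(4)
ping(4) = pong(3)
pong(3) = ping(2)
ping(2) = pong(1)
pong(1) = ping(0)
ping(0) = 1  (base case)
Result: 1

1


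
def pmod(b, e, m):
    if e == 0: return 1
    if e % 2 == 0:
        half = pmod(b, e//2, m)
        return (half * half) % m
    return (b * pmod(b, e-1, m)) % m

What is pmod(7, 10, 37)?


pmod(7, 10, 37): e is even, compute pmod(7, 5, 37)
  pmod(7, 5, 37): e is odd, compute pmod(7, 4, 37)
    pmod(7, 4, 37): e is even, compute pmod(7, 2, 37)
      pmod(7, 2, 37): e is even, compute pmod(7, 1, 37)
        pmod(7, 1, 37): e is odd, compute pmod(7, 0, 37)
          pmod(7, 0, 37) = 1
        (7 * 1) % 37 = 7
      half=7, (7*7) % 37 = 12
    half=12, (12*12) % 37 = 33
  (7 * 33) % 37 = 9
half=9, (9*9) % 37 = 7

7


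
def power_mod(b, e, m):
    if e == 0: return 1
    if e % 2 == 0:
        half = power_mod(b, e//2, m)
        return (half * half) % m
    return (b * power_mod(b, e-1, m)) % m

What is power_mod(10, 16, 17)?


power_mod(10, 16, 17): e is even, compute power_mod(10, 8, 17)
  power_mod(10, 8, 17): e is even, compute power_mod(10, 4, 17)
    power_mod(10, 4, 17): e is even, compute power_mod(10, 2, 17)
      power_mod(10, 2, 17): e is even, compute power_mod(10, 1, 17)
        power_mod(10, 1, 17): e is odd, compute power_mod(10, 0, 17)
          power_mod(10, 0, 17) = 1
        (10 * 1) % 17 = 10
      half=10, (10*10) % 17 = 15
    half=15, (15*15) % 17 = 4
  half=4, (4*4) % 17 = 16
half=16, (16*16) % 17 = 1

1


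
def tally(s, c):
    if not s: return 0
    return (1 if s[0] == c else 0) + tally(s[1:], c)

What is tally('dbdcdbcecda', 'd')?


s[0]='d' == 'd' -> 1
s[0]='b' != 'd' -> 0
s[0]='d' == 'd' -> 1
s[0]='c' != 'd' -> 0
s[0]='d' == 'd' -> 1
s[0]='b' != 'd' -> 0
s[0]='c' != 'd' -> 0
s[0]='e' != 'd' -> 0
s[0]='c' != 'd' -> 0
s[0]='d' == 'd' -> 1
s[0]='a' != 'd' -> 0
Sum: 1 + 0 + 1 + 0 + 1 + 0 + 0 + 0 + 0 + 1 + 0 = 4

4


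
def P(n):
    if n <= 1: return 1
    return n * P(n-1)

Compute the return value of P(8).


P(8)
= 8 * P(7)
= 8 * 7 * P(6)
= 8 * 7 * 6 * P(5)
= 8 * 7 * 6 * 5 * P(4)
= 8 * 7 * 6 * 5 * 4 * P(3)
= 8 * 7 * 6 * 5 * 4 * 3 * P(2)
= 8 * 7 * 6 * 5 * 4 * 3 * 2 * P(1)
= 8 * 7 * 6 * 5 * 4 * 3 * 2 * 1
= 40320

40320


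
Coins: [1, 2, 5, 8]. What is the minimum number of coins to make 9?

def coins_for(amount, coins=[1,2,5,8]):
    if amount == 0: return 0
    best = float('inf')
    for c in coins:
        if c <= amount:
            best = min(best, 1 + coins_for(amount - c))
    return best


Building up with DP:
coins_for(0) = 0
coins_for(1) = min(1+coins_for(0)=1+0=1) = 1
coins_for(2) = min(1+coins_for(1)=1+1=2, 1+coins_for(0)=1+0=1) = 1
coins_for(3) = min(1+coins_for(2)=1+1=2, 1+coins_for(1)=1+1=2) = 2
coins_for(4) = min(1+coins_for(3)=1+2=3, 1+coins_for(2)=1+1=2) = 2
coins_for(5) = min(1+coins_for(4)=1+2=3, 1+coins_for(3)=1+2=3, 1+coins_for(0)=1+0=1) = 1
coins_for(6) = min(1+coins_for(5)=1+1=2, 1+coins_for(4)=1+2=3, 1+coins_for(1)=1+1=2) = 2
coins_for(7) = min(1+coins_for(6)=1+2=3, 1+coins_for(5)=1+1=2, 1+coins_for(2)=1+1=2) = 2
coins_for(8) = min(1+coins_for(7)=1+2=3, 1+coins_for(6)=1+2=3, 1+coins_for(3)=1+2=3, 1+coins_for(0)=1+0=1) = 1
coins_for(9) = min(1+coins_for(8)=1+1=2, 1+coins_for(7)=1+2=3, 1+coins_for(4)=1+2=3, 1+coins_for(1)=1+1=2) = 2

2


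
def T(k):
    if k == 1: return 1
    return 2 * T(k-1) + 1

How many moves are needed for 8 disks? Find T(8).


T(8) = 2 * T(7) + 1
T(7) = 2 * T(6) + 1
T(6) = 2 * T(5) + 1
T(5) = 2 * T(4) + 1
T(4) = 2 * T(3) + 1
T(3) = 2 * T(2) + 1
T(2) = 2 * T(1) + 1
T(1) = 1  (base case)
T(2) = 2 * 1 + 1 = 3
T(3) = 2 * 3 + 1 = 7
T(4) = 2 * 7 + 1 = 15
T(5) = 2 * 15 + 1 = 31
T(6) = 2 * 31 + 1 = 63
T(7) = 2 * 63 + 1 = 127
T(8) = 2 * 127 + 1 = 255

255


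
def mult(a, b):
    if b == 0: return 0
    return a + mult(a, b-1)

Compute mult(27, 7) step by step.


mult(27, 7) = 27 + mult(27, 6)
mult(27, 6) = 27 + mult(27, 5)
mult(27, 5) = 27 + mult(27, 4)
mult(27, 4) = 27 + mult(27, 3)
mult(27, 3) = 27 + mult(27, 2)
mult(27, 2) = 27 + mult(27, 1)
mult(27, 1) = 27 + mult(27, 0)
mult(27, 0) = 0  (base case)
Total: 27 + 27 + 27 + 27 + 27 + 27 + 27 + 0 = 189

189


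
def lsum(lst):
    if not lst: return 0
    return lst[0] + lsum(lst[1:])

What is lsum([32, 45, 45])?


lsum([32, 45, 45]) = 32 + lsum([45, 45])
lsum([45, 45]) = 45 + lsum([45])
lsum([45]) = 45 + lsum([])
lsum([]) = 0  (base case)
Total: 32 + 45 + 45 + 0 = 122

122


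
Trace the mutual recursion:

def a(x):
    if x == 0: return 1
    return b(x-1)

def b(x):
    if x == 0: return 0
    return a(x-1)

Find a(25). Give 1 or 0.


a(25) = b(24)
b(24) = a(23)
a(23) = b(22)
b(22) = a(21)
a(21) = b(20)
b(20) = a(19)
a(19) = b(18)
b(18) = a(17)
a(17) = b(16)
b(16) = a(15)
a(15) = b(14)
b(14) = a(13)
a(13) = b(12)
b(12) = a(11)
a(11) = b(10)
b(10) = a(9)
a(9) = b(8)
b(8) = a(7)
a(7) = b(6)
b(6) = a(5)
a(5) = b(4)
b(4) = a(3)
a(3) = b(2)
b(2) = a(1)
a(1) = b(0)
b(0) = 0  (base case)
Result: 0

0


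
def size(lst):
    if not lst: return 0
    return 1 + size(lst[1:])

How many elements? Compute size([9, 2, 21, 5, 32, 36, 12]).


size([9, 2, 21, 5, 32, 36, 12]) = 1 + size([2, 21, 5, 32, 36, 12])
size([2, 21, 5, 32, 36, 12]) = 1 + size([21, 5, 32, 36, 12])
size([21, 5, 32, 36, 12]) = 1 + size([5, 32, 36, 12])
size([5, 32, 36, 12]) = 1 + size([32, 36, 12])
size([32, 36, 12]) = 1 + size([36, 12])
size([36, 12]) = 1 + size([12])
size([12]) = 1 + size([])
size([]) = 0  (base case)
Unwinding: 1 + 1 + 1 + 1 + 1 + 1 + 1 + 0 = 7

7


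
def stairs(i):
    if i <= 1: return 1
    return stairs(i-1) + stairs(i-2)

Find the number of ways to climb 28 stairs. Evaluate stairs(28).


Building up from base cases:
stairs(0) = 1
stairs(1) = 1
stairs(2) = stairs(1) + stairs(0) = 1 + 1 = 2
stairs(3) = stairs(2) + stairs(1) = 2 + 1 = 3
stairs(4) = stairs(3) + stairs(2) = 3 + 2 = 5
stairs(5) = stairs(4) + stairs(3) = 5 + 3 = 8
stairs(6) = stairs(5) + stairs(4) = 8 + 5 = 13
stairs(7) = stairs(6) + stairs(5) = 13 + 8 = 21
stairs(8) = stairs(7) + stairs(6) = 21 + 13 = 34
stairs(9) = stairs(8) + stairs(7) = 34 + 21 = 55
stairs(10) = stairs(9) + stairs(8) = 55 + 34 = 89
stairs(11) = stairs(10) + stairs(9) = 89 + 55 = 144
stairs(12) = stairs(11) + stairs(10) = 144 + 89 = 233
stairs(13) = stairs(12) + stairs(11) = 233 + 144 = 377
stairs(14) = stairs(13) + stairs(12) = 377 + 233 = 610
stairs(15) = stairs(14) + stairs(13) = 610 + 377 = 987
stairs(16) = stairs(15) + stairs(14) = 987 + 610 = 1597
stairs(17) = stairs(16) + stairs(15) = 1597 + 987 = 2584
stairs(18) = stairs(17) + stairs(16) = 2584 + 1597 = 4181
stairs(19) = stairs(18) + stairs(17) = 4181 + 2584 = 6765
stairs(20) = stairs(19) + stairs(18) = 6765 + 4181 = 10946
stairs(21) = stairs(20) + stairs(19) = 10946 + 6765 = 17711
stairs(22) = stairs(21) + stairs(20) = 17711 + 10946 = 28657
stairs(23) = stairs(22) + stairs(21) = 28657 + 17711 = 46368
stairs(24) = stairs(23) + stairs(22) = 46368 + 28657 = 75025
stairs(25) = stairs(24) + stairs(23) = 75025 + 46368 = 121393
stairs(26) = stairs(25) + stairs(24) = 121393 + 75025 = 196418
stairs(27) = stairs(26) + stairs(25) = 196418 + 121393 = 317811
stairs(28) = stairs(27) + stairs(26) = 317811 + 196418 = 514229

514229


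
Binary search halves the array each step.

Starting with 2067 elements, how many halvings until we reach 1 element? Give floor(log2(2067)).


2067 / 2 = 1033
1033 / 2 = 516
516 / 2 = 258
258 / 2 = 129
129 / 2 = 64
64 / 2 = 32
32 / 2 = 16
16 / 2 = 8
8 / 2 = 4
4 / 2 = 2
2 / 2 = 1
Reached 1 after 11 halvings

11


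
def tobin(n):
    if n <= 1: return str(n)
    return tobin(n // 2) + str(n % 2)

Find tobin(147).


tobin(147) = tobin(73) + '1'
tobin(73) = tobin(36) + '1'
tobin(36) = tobin(18) + '0'
tobin(18) = tobin(9) + '0'
tobin(9) = tobin(4) + '1'
tobin(4) = tobin(2) + '0'
tobin(2) = tobin(1) + '0'
tobin(1) = '1'  (base case)
Concatenating: '1' + '0' + '0' + '1' + '0' + '0' + '1' + '1' = '10010011'

10010011


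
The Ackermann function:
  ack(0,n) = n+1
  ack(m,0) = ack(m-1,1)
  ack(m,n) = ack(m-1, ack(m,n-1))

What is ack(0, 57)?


ack(0, 57) = 58
Result: ack(0, 57) = 58

58


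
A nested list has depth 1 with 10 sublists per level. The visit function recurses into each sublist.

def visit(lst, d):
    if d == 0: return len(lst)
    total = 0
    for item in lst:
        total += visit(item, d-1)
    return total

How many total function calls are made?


At depth 0 (root): 1 call
At depth 1: each of 1 parents calls visit on 10 children = 10 calls
Total: 1 + 10 = 11

11


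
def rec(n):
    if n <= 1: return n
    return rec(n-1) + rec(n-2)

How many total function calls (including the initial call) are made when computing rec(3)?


Let C(n) = total calls for rec(n)
C(0) = 1, C(1) = 1
C(2) = 1 + C(1) + C(0) = 1 + 1 + 1 = 3
C(3) = 1 + C(2) + C(1) = 1 + 3 + 1 = 5

5


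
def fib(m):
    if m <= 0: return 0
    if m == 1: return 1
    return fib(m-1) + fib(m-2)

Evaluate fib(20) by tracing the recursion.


Computing fib(20) bottom-up:
fib(0) = 0
fib(1) = 1
fib(2) = fib(1) + fib(0) = 1 + 0 = 1
fib(3) = fib(2) + fib(1) = 1 + 1 = 2
fib(4) = fib(3) + fib(2) = 2 + 1 = 3
fib(5) = fib(4) + fib(3) = 3 + 2 = 5
fib(6) = fib(5) + fib(4) = 5 + 3 = 8
fib(7) = fib(6) + fib(5) = 8 + 5 = 13
fib(8) = fib(7) + fib(6) = 13 + 8 = 21
fib(9) = fib(8) + fib(7) = 21 + 13 = 34
fib(10) = fib(9) + fib(8) = 34 + 21 = 55
fib(11) = fib(10) + fib(9) = 55 + 34 = 89
fib(12) = fib(11) + fib(10) = 89 + 55 = 144
fib(13) = fib(12) + fib(11) = 144 + 89 = 233
fib(14) = fib(13) + fib(12) = 233 + 144 = 377
fib(15) = fib(14) + fib(13) = 377 + 233 = 610
fib(16) = fib(15) + fib(14) = 610 + 377 = 987
fib(17) = fib(16) + fib(15) = 987 + 610 = 1597
fib(18) = fib(17) + fib(16) = 1597 + 987 = 2584
fib(19) = fib(18) + fib(17) = 2584 + 1597 = 4181
fib(20) = fib(19) + fib(18) = 4181 + 2584 = 6765

6765


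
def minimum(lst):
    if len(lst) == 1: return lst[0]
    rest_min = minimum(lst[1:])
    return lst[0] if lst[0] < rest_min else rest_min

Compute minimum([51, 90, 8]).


minimum([51, 90, 8]): compare 51 with minimum([90, 8])
minimum([90, 8]): compare 90 with minimum([8])
minimum([8]) = 8  (base case)
Compare 90 with 8 -> 8
Compare 51 with 8 -> 8

8


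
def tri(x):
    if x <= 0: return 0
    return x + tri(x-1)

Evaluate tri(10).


tri(10)
= 10 + 9 + 8 + 7 + 6 + 5 + 4 + 3 + 2 + 1 + tri(0)
= 10 + 9 + 8 + 7 + 6 + 5 + 4 + 3 + 2 + 1 + 0
= 55

55


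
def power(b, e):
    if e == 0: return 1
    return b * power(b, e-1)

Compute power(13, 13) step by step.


power(13, 13)
= 13 * power(13, 12)
= 13 * 13 * power(13, 11)
= 13 * 13 * 13 * power(13, 10)
= 13 * 13 * 13 * 13 * power(13, 9)
= 13 * 13 * 13 * 13 * 13 * power(13, 8)
= 13 * 13 * 13 * 13 * 13 * 13 * power(13, 7)
= 13 * 13 * 13 * 13 * 13 * 13 * 13 * power(13, 6)
= 13 * 13 * 13 * 13 * 13 * 13 * 13 * 13 * power(13, 5)
= 13 * 13 * 13 * 13 * 13 * 13 * 13 * 13 * 13 * power(13, 4)
= 13 * 13 * 13 * 13 * 13 * 13 * 13 * 13 * 13 * 13 * power(13, 3)
= 13 * 13 * 13 * 13 * 13 * 13 * 13 * 13 * 13 * 13 * 13 * power(13, 2)
= 13 * 13 * 13 * 13 * 13 * 13 * 13 * 13 * 13 * 13 * 13 * 13 * power(13, 1)
= 13 * 13 * 13 * 13 * 13 * 13 * 13 * 13 * 13 * 13 * 13 * 13 * 13 * power(13, 0)
= 13 * 13 * 13 * 13 * 13 * 13 * 13 * 13 * 13 * 13 * 13 * 13 * 13 * 1
= 302875106592253

302875106592253


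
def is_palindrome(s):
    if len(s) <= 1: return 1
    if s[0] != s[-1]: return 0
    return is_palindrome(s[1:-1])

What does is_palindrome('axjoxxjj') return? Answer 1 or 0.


is_palindrome('axjoxxjj'): s[0]='a' != s[-1]='j' -> return 0
Result: 0 (not a palindrome)

0


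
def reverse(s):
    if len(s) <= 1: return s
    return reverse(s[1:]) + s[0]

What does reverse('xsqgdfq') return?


reverse('xsqgdfq') = reverse('sqgdfq') + 'x'
reverse('sqgdfq') = reverse('qgdfq') + 's'
reverse('qgdfq') = reverse('gdfq') + 'q'
reverse('gdfq') = reverse('dfq') + 'g'
reverse('dfq') = reverse('fq') + 'd'
reverse('fq') = reverse('q') + 'f'
reverse('q') = 'q'  (base case)
Concatenating: 'q' + 'f' + 'd' + 'g' + 'q' + 's' + 'x' = 'qfdgqsx'

qfdgqsx


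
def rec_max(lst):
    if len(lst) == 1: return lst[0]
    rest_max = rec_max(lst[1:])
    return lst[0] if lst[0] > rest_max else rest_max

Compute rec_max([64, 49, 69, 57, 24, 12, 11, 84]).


rec_max([64, 49, 69, 57, 24, 12, 11, 84]): compare 64 with rec_max([49, 69, 57, 24, 12, 11, 84])
rec_max([49, 69, 57, 24, 12, 11, 84]): compare 49 with rec_max([69, 57, 24, 12, 11, 84])
rec_max([69, 57, 24, 12, 11, 84]): compare 69 with rec_max([57, 24, 12, 11, 84])
rec_max([57, 24, 12, 11, 84]): compare 57 with rec_max([24, 12, 11, 84])
rec_max([24, 12, 11, 84]): compare 24 with rec_max([12, 11, 84])
rec_max([12, 11, 84]): compare 12 with rec_max([11, 84])
rec_max([11, 84]): compare 11 with rec_max([84])
rec_max([84]) = 84  (base case)
Compare 11 with 84 -> 84
Compare 12 with 84 -> 84
Compare 24 with 84 -> 84
Compare 57 with 84 -> 84
Compare 69 with 84 -> 84
Compare 49 with 84 -> 84
Compare 64 with 84 -> 84

84


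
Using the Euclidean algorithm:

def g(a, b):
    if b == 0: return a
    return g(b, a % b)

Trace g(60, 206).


g(60, 206) = g(206, 60)
g(206, 60) = g(60, 26)
g(60, 26) = g(26, 8)
g(26, 8) = g(8, 2)
g(8, 2) = g(2, 0)
g(2, 0) = 2  (base case)

2


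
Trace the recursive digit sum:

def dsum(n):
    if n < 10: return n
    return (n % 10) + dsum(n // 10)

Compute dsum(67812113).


dsum(67812113) = 3 + dsum(6781211)
dsum(6781211) = 1 + dsum(678121)
dsum(678121) = 1 + dsum(67812)
dsum(67812) = 2 + dsum(6781)
dsum(6781) = 1 + dsum(678)
dsum(678) = 8 + dsum(67)
dsum(67) = 7 + dsum(6)
dsum(6) = 6  (base case)
Total: 3 + 1 + 1 + 2 + 1 + 8 + 7 + 6 = 29

29


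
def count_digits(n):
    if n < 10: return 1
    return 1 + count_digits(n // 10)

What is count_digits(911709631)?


count_digits(911709631) = 1 + count_digits(91170963)
count_digits(91170963) = 1 + count_digits(9117096)
count_digits(9117096) = 1 + count_digits(911709)
count_digits(911709) = 1 + count_digits(91170)
count_digits(91170) = 1 + count_digits(9117)
count_digits(9117) = 1 + count_digits(911)
count_digits(911) = 1 + count_digits(91)
count_digits(91) = 1 + count_digits(9)
count_digits(9) = 1  (base case: 9 < 10)
Unwinding: 1 + 1 + 1 + 1 + 1 + 1 + 1 + 1 + 1 = 9

9


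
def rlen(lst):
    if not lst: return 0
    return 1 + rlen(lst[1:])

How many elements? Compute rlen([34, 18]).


rlen([34, 18]) = 1 + rlen([18])
rlen([18]) = 1 + rlen([])
rlen([]) = 0  (base case)
Unwinding: 1 + 1 + 0 = 2

2


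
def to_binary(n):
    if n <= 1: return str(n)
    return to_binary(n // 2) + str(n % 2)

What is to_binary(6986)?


to_binary(6986) = to_binary(3493) + '0'
to_binary(3493) = to_binary(1746) + '1'
to_binary(1746) = to_binary(873) + '0'
to_binary(873) = to_binary(436) + '1'
to_binary(436) = to_binary(218) + '0'
to_binary(218) = to_binary(109) + '0'
to_binary(109) = to_binary(54) + '1'
to_binary(54) = to_binary(27) + '0'
to_binary(27) = to_binary(13) + '1'
to_binary(13) = to_binary(6) + '1'
to_binary(6) = to_binary(3) + '0'
to_binary(3) = to_binary(1) + '1'
to_binary(1) = '1'  (base case)
Concatenating: '1' + '1' + '0' + '1' + '1' + '0' + '1' + '0' + '0' + '1' + '0' + '1' + '0' = '1101101001010'

1101101001010


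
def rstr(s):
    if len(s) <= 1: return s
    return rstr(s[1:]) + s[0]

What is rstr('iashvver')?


rstr('iashvver') = rstr('ashvver') + 'i'
rstr('ashvver') = rstr('shvver') + 'a'
rstr('shvver') = rstr('hvver') + 's'
rstr('hvver') = rstr('vver') + 'h'
rstr('vver') = rstr('ver') + 'v'
rstr('ver') = rstr('er') + 'v'
rstr('er') = rstr('r') + 'e'
rstr('r') = 'r'  (base case)
Concatenating: 'r' + 'e' + 'v' + 'v' + 'h' + 's' + 'a' + 'i' = 'revvhsai'

revvhsai


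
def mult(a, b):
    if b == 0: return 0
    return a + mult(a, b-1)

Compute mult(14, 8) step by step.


mult(14, 8) = 14 + mult(14, 7)
mult(14, 7) = 14 + mult(14, 6)
mult(14, 6) = 14 + mult(14, 5)
mult(14, 5) = 14 + mult(14, 4)
mult(14, 4) = 14 + mult(14, 3)
mult(14, 3) = 14 + mult(14, 2)
mult(14, 2) = 14 + mult(14, 1)
mult(14, 1) = 14 + mult(14, 0)
mult(14, 0) = 0  (base case)
Total: 14 + 14 + 14 + 14 + 14 + 14 + 14 + 14 + 0 = 112

112


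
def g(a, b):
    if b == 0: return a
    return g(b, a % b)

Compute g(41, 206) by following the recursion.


g(41, 206) = g(206, 41)
g(206, 41) = g(41, 1)
g(41, 1) = g(1, 0)
g(1, 0) = 1  (base case)

1


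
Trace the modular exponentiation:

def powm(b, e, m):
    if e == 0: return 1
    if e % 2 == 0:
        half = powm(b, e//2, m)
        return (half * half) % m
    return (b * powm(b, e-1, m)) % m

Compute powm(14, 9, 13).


powm(14, 9, 13): e is odd, compute powm(14, 8, 13)
  powm(14, 8, 13): e is even, compute powm(14, 4, 13)
    powm(14, 4, 13): e is even, compute powm(14, 2, 13)
      powm(14, 2, 13): e is even, compute powm(14, 1, 13)
        powm(14, 1, 13): e is odd, compute powm(14, 0, 13)
          powm(14, 0, 13) = 1
        (14 * 1) % 13 = 1
      half=1, (1*1) % 13 = 1
    half=1, (1*1) % 13 = 1
  half=1, (1*1) % 13 = 1
(14 * 1) % 13 = 1

1


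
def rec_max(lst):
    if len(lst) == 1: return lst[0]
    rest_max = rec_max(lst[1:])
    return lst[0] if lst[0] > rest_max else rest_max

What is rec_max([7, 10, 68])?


rec_max([7, 10, 68]): compare 7 with rec_max([10, 68])
rec_max([10, 68]): compare 10 with rec_max([68])
rec_max([68]) = 68  (base case)
Compare 10 with 68 -> 68
Compare 7 with 68 -> 68

68


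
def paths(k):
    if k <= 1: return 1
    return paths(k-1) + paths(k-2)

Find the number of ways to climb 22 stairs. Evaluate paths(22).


Building up from base cases:
paths(0) = 1
paths(1) = 1
paths(2) = paths(1) + paths(0) = 1 + 1 = 2
paths(3) = paths(2) + paths(1) = 2 + 1 = 3
paths(4) = paths(3) + paths(2) = 3 + 2 = 5
paths(5) = paths(4) + paths(3) = 5 + 3 = 8
paths(6) = paths(5) + paths(4) = 8 + 5 = 13
paths(7) = paths(6) + paths(5) = 13 + 8 = 21
paths(8) = paths(7) + paths(6) = 21 + 13 = 34
paths(9) = paths(8) + paths(7) = 34 + 21 = 55
paths(10) = paths(9) + paths(8) = 55 + 34 = 89
paths(11) = paths(10) + paths(9) = 89 + 55 = 144
paths(12) = paths(11) + paths(10) = 144 + 89 = 233
paths(13) = paths(12) + paths(11) = 233 + 144 = 377
paths(14) = paths(13) + paths(12) = 377 + 233 = 610
paths(15) = paths(14) + paths(13) = 610 + 377 = 987
paths(16) = paths(15) + paths(14) = 987 + 610 = 1597
paths(17) = paths(16) + paths(15) = 1597 + 987 = 2584
paths(18) = paths(17) + paths(16) = 2584 + 1597 = 4181
paths(19) = paths(18) + paths(17) = 4181 + 2584 = 6765
paths(20) = paths(19) + paths(18) = 6765 + 4181 = 10946
paths(21) = paths(20) + paths(19) = 10946 + 6765 = 17711
paths(22) = paths(21) + paths(20) = 17711 + 10946 = 28657

28657


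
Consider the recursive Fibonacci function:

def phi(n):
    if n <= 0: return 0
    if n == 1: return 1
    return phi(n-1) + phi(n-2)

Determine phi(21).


Computing phi(21) bottom-up:
phi(0) = 0
phi(1) = 1
phi(2) = phi(1) + phi(0) = 1 + 0 = 1
phi(3) = phi(2) + phi(1) = 1 + 1 = 2
phi(4) = phi(3) + phi(2) = 2 + 1 = 3
phi(5) = phi(4) + phi(3) = 3 + 2 = 5
phi(6) = phi(5) + phi(4) = 5 + 3 = 8
phi(7) = phi(6) + phi(5) = 8 + 5 = 13
phi(8) = phi(7) + phi(6) = 13 + 8 = 21
phi(9) = phi(8) + phi(7) = 21 + 13 = 34
phi(10) = phi(9) + phi(8) = 34 + 21 = 55
phi(11) = phi(10) + phi(9) = 55 + 34 = 89
phi(12) = phi(11) + phi(10) = 89 + 55 = 144
phi(13) = phi(12) + phi(11) = 144 + 89 = 233
phi(14) = phi(13) + phi(12) = 233 + 144 = 377
phi(15) = phi(14) + phi(13) = 377 + 233 = 610
phi(16) = phi(15) + phi(14) = 610 + 377 = 987
phi(17) = phi(16) + phi(15) = 987 + 610 = 1597
phi(18) = phi(17) + phi(16) = 1597 + 987 = 2584
phi(19) = phi(18) + phi(17) = 2584 + 1597 = 4181
phi(20) = phi(19) + phi(18) = 4181 + 2584 = 6765
phi(21) = phi(20) + phi(19) = 6765 + 4181 = 10946

10946


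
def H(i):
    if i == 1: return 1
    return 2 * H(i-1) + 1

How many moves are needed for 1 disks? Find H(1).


H(1) = 1  (base case)

1


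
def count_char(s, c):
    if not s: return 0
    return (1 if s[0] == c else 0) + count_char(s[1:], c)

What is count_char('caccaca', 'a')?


s[0]='c' != 'a' -> 0
s[0]='a' == 'a' -> 1
s[0]='c' != 'a' -> 0
s[0]='c' != 'a' -> 0
s[0]='a' == 'a' -> 1
s[0]='c' != 'a' -> 0
s[0]='a' == 'a' -> 1
Sum: 0 + 1 + 0 + 0 + 1 + 0 + 1 = 3

3


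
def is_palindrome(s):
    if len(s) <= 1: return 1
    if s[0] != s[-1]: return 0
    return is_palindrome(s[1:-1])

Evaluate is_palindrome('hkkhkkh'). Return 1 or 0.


is_palindrome('hkkhkkh'): s[0]='h' == s[-1]='h' -> check is_palindrome('kkhkk')
is_palindrome('kkhkk'): s[0]='k' == s[-1]='k' -> check is_palindrome('khk')
is_palindrome('khk'): s[0]='k' == s[-1]='k' -> check is_palindrome('h')
is_palindrome('h'): len <= 1 -> return 1  (base case)
Result: 1 (palindrome)

1


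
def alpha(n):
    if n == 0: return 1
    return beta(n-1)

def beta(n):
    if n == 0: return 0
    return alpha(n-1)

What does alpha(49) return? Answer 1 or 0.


alpha(49) = beta(48)
beta(48) = alpha(47)
alpha(47) = beta(46)
beta(46) = alpha(45)
alpha(45) = beta(44)
beta(44) = alpha(43)
alpha(43) = beta(42)
beta(42) = alpha(41)
alpha(41) = beta(40)
beta(40) = alpha(39)
alpha(39) = beta(38)
beta(38) = alpha(37)
alpha(37) = beta(36)
beta(36) = alpha(35)
alpha(35) = beta(34)
beta(34) = alpha(33)
alpha(33) = beta(32)
beta(32) = alpha(31)
alpha(31) = beta(30)
beta(30) = alpha(29)
alpha(29) = beta(28)
beta(28) = alpha(27)
alpha(27) = beta(26)
beta(26) = alpha(25)
alpha(25) = beta(24)
beta(24) = alpha(23)
alpha(23) = beta(22)
beta(22) = alpha(21)
alpha(21) = beta(20)
beta(20) = alpha(19)
alpha(19) = beta(18)
beta(18) = alpha(17)
alpha(17) = beta(16)
beta(16) = alpha(15)
alpha(15) = beta(14)
beta(14) = alpha(13)
alpha(13) = beta(12)
beta(12) = alpha(11)
alpha(11) = beta(10)
beta(10) = alpha(9)
alpha(9) = beta(8)
beta(8) = alpha(7)
alpha(7) = beta(6)
beta(6) = alpha(5)
alpha(5) = beta(4)
beta(4) = alpha(3)
alpha(3) = beta(2)
beta(2) = alpha(1)
alpha(1) = beta(0)
beta(0) = 0  (base case)
Result: 0

0


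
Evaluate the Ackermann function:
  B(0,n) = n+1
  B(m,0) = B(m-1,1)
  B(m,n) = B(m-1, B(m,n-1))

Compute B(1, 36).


B(1, 36) = B(0, B(1, 35))
  B(1, 35) = B(0, B(1, 34))
    B(1, 34) = B(0, B(1, 33))
      B(1, 33) = B(0, B(1, 32))
        B(1, 32) = B(0, B(1, 31))
          B(1, 31) = B(0, B(1, 30))
          B(1, 30) = B(0, B(1, 29))
          B(1, 29) = B(0, B(1, 28))
          B(1, 28) = B(0, B(1, 27))
          B(1, 27) = B(0, B(1, 26))
          B(1, 26) = B(0, B(1, 25))
          B(1, 25) = B(0, B(1, 24))
          B(1, 24) = B(0, B(1, 23))
          B(1, 23) = B(0, B(1, 22))
          B(1, 22) = B(0, B(1, 21))
          B(1, 21) = B(0, B(1, 20))
          B(1, 20) = B(0, B(1, 19))
          B(1, 19) = B(0, B(1, 18))
          B(1, 18) = B(0, B(1, 17))
          B(1, 17) = B(0, B(1, 16))
          B(1, 16) = B(0, B(1, 15))
          B(1, 15) = B(0, B(1, 14))
          B(1, 14) = B(0, B(1, 13))
          B(1, 13) = B(0, B(1, 12))
          B(1, 12) = B(0, B(1, 11))
... (trace truncated)
Result: B(1, 36) = 38

38


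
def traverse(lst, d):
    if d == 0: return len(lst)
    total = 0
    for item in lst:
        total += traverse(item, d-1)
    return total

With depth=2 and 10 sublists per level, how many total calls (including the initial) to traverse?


At depth 0 (root): 1 call
At depth 1: each of 1 parents calls traverse on 10 children = 10 calls
At depth 2: each of 10 parents calls traverse on 10 children = 100 calls
Total: 1 + 10 + 100 = 111

111


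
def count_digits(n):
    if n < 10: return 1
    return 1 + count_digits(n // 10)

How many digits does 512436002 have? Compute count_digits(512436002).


count_digits(512436002) = 1 + count_digits(51243600)
count_digits(51243600) = 1 + count_digits(5124360)
count_digits(5124360) = 1 + count_digits(512436)
count_digits(512436) = 1 + count_digits(51243)
count_digits(51243) = 1 + count_digits(5124)
count_digits(5124) = 1 + count_digits(512)
count_digits(512) = 1 + count_digits(51)
count_digits(51) = 1 + count_digits(5)
count_digits(5) = 1  (base case: 5 < 10)
Unwinding: 1 + 1 + 1 + 1 + 1 + 1 + 1 + 1 + 1 = 9

9
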